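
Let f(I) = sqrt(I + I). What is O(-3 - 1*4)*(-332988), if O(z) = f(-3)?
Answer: -332988*I*sqrt(6) ≈ -8.1565e+5*I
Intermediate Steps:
f(I) = sqrt(2)*sqrt(I) (f(I) = sqrt(2*I) = sqrt(2)*sqrt(I))
O(z) = I*sqrt(6) (O(z) = sqrt(2)*sqrt(-3) = sqrt(2)*(I*sqrt(3)) = I*sqrt(6))
O(-3 - 1*4)*(-332988) = (I*sqrt(6))*(-332988) = -332988*I*sqrt(6)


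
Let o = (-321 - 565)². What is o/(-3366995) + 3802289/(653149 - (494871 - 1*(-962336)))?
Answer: -13433470365323/2707259265710 ≈ -4.9620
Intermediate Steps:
o = 784996 (o = (-886)² = 784996)
o/(-3366995) + 3802289/(653149 - (494871 - 1*(-962336))) = 784996/(-3366995) + 3802289/(653149 - (494871 - 1*(-962336))) = 784996*(-1/3366995) + 3802289/(653149 - (494871 + 962336)) = -784996/3366995 + 3802289/(653149 - 1*1457207) = -784996/3366995 + 3802289/(653149 - 1457207) = -784996/3366995 + 3802289/(-804058) = -784996/3366995 + 3802289*(-1/804058) = -784996/3366995 - 3802289/804058 = -13433470365323/2707259265710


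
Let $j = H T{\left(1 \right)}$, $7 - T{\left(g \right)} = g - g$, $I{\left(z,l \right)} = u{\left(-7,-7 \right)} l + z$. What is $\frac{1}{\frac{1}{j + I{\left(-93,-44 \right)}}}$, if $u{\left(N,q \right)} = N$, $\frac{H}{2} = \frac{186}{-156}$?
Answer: $\frac{2578}{13} \approx 198.31$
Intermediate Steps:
$H = - \frac{31}{13}$ ($H = 2 \frac{186}{-156} = 2 \cdot 186 \left(- \frac{1}{156}\right) = 2 \left(- \frac{31}{26}\right) = - \frac{31}{13} \approx -2.3846$)
$I{\left(z,l \right)} = z - 7 l$ ($I{\left(z,l \right)} = - 7 l + z = z - 7 l$)
$T{\left(g \right)} = 7$ ($T{\left(g \right)} = 7 - \left(g - g\right) = 7 - 0 = 7 + 0 = 7$)
$j = - \frac{217}{13}$ ($j = \left(- \frac{31}{13}\right) 7 = - \frac{217}{13} \approx -16.692$)
$\frac{1}{\frac{1}{j + I{\left(-93,-44 \right)}}} = \frac{1}{\frac{1}{- \frac{217}{13} - -215}} = \frac{1}{\frac{1}{- \frac{217}{13} + \left(-93 + 308\right)}} = \frac{1}{\frac{1}{- \frac{217}{13} + 215}} = \frac{1}{\frac{1}{\frac{2578}{13}}} = \frac{1}{\frac{13}{2578}} = \frac{2578}{13}$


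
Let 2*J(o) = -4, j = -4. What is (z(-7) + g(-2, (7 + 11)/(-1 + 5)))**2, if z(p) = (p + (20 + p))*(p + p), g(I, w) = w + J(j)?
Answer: 26569/4 ≈ 6642.3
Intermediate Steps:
J(o) = -2 (J(o) = (1/2)*(-4) = -2)
g(I, w) = -2 + w (g(I, w) = w - 2 = -2 + w)
z(p) = 2*p*(20 + 2*p) (z(p) = (20 + 2*p)*(2*p) = 2*p*(20 + 2*p))
(z(-7) + g(-2, (7 + 11)/(-1 + 5)))**2 = (4*(-7)*(10 - 7) + (-2 + (7 + 11)/(-1 + 5)))**2 = (4*(-7)*3 + (-2 + 18/4))**2 = (-84 + (-2 + 18*(1/4)))**2 = (-84 + (-2 + 9/2))**2 = (-84 + 5/2)**2 = (-163/2)**2 = 26569/4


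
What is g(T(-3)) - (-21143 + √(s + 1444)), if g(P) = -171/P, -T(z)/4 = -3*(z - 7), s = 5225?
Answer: 845777/40 - 3*√741 ≈ 21063.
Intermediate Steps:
T(z) = -84 + 12*z (T(z) = -(-12)*(z - 7) = -(-12)*(-7 + z) = -4*(21 - 3*z) = -84 + 12*z)
g(T(-3)) - (-21143 + √(s + 1444)) = -171/(-84 + 12*(-3)) - (-21143 + √(5225 + 1444)) = -171/(-84 - 36) - (-21143 + √6669) = -171/(-120) - (-21143 + 3*√741) = -171*(-1/120) + (21143 - 3*√741) = 57/40 + (21143 - 3*√741) = 845777/40 - 3*√741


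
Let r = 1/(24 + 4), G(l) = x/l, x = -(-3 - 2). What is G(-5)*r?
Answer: -1/28 ≈ -0.035714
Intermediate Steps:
x = 5 (x = -1*(-5) = 5)
G(l) = 5/l
r = 1/28 ≈ 0.035714
G(-5)*r = (5/(-5))*(1/28) = (5*(-1/5))*(1/28) = -1*1/28 = -1/28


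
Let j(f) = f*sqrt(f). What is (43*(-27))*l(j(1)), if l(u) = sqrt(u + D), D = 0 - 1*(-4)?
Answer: -1161*sqrt(5) ≈ -2596.1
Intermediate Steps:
D = 4 (D = 0 + 4 = 4)
j(f) = f**(3/2)
l(u) = sqrt(4 + u) (l(u) = sqrt(u + 4) = sqrt(4 + u))
(43*(-27))*l(j(1)) = (43*(-27))*sqrt(4 + 1**(3/2)) = -1161*sqrt(4 + 1) = -1161*sqrt(5)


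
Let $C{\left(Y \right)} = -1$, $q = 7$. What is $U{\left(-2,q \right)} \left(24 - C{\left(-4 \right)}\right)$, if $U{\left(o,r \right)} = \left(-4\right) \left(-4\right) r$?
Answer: $2800$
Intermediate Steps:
$U{\left(o,r \right)} = 16 r$
$U{\left(-2,q \right)} \left(24 - C{\left(-4 \right)}\right) = 16 \cdot 7 \left(24 - -1\right) = 112 \left(24 + 1\right) = 112 \cdot 25 = 2800$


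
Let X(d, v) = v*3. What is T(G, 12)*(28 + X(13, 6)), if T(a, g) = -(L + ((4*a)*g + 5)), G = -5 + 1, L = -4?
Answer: 8786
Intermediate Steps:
G = -4
X(d, v) = 3*v
T(a, g) = -1 - 4*a*g (T(a, g) = -(-4 + ((4*a)*g + 5)) = -(-4 + (4*a*g + 5)) = -(-4 + (5 + 4*a*g)) = -(1 + 4*a*g) = -1 - 4*a*g)
T(G, 12)*(28 + X(13, 6)) = (-1 - 4*(-4)*12)*(28 + 3*6) = (-1 + 192)*(28 + 18) = 191*46 = 8786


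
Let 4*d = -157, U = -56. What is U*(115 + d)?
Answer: -4242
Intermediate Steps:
d = -157/4 (d = (¼)*(-157) = -157/4 ≈ -39.250)
U*(115 + d) = -56*(115 - 157/4) = -56*303/4 = -4242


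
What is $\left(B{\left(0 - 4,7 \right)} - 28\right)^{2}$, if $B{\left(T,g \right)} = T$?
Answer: $1024$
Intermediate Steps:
$\left(B{\left(0 - 4,7 \right)} - 28\right)^{2} = \left(\left(0 - 4\right) - 28\right)^{2} = \left(-4 - 28\right)^{2} = \left(-32\right)^{2} = 1024$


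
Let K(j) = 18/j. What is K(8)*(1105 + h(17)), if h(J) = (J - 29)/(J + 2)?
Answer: 188847/76 ≈ 2484.8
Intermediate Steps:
h(J) = (-29 + J)/(2 + J)
K(8)*(1105 + h(17)) = (18/8)*(1105 + (-29 + 17)/(2 + 17)) = (18*(1/8))*(1105 - 12/19) = 9*(1105 + (1/19)*(-12))/4 = 9*(1105 - 12/19)/4 = (9/4)*(20983/19) = 188847/76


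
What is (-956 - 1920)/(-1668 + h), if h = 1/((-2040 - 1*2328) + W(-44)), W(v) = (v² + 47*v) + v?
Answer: 13068544/7579393 ≈ 1.7242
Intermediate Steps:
W(v) = v² + 48*v
h = -1/4544 (h = 1/((-2040 - 1*2328) - 44*(48 - 44)) = 1/((-2040 - 2328) - 44*4) = 1/(-4368 - 176) = 1/(-4544) = -1/4544 ≈ -0.00022007)
(-956 - 1920)/(-1668 + h) = (-956 - 1920)/(-1668 - 1/4544) = -2876/(-7579393/4544) = -2876*(-4544/7579393) = 13068544/7579393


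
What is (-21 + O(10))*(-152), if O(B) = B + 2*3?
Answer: 760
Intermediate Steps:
O(B) = 6 + B (O(B) = B + 6 = 6 + B)
(-21 + O(10))*(-152) = (-21 + (6 + 10))*(-152) = (-21 + 16)*(-152) = -5*(-152) = 760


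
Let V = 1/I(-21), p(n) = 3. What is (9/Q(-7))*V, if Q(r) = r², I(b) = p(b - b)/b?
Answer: -9/7 ≈ -1.2857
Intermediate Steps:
I(b) = 3/b
V = -7 (V = 1/(3/(-21)) = 1/(3*(-1/21)) = 1/(-⅐) = -7)
(9/Q(-7))*V = (9/((-7)²))*(-7) = (9/49)*(-7) = -9/7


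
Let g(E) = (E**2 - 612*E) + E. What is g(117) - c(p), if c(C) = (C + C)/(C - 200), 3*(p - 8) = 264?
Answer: -751350/13 ≈ -57796.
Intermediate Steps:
p = 96 (p = 8 + (1/3)*264 = 8 + 88 = 96)
c(C) = 2*C/(-200 + C) (c(C) = (2*C)/(-200 + C) = 2*C/(-200 + C))
g(E) = E**2 - 611*E
g(117) - c(p) = 117*(-611 + 117) - 2*96/(-200 + 96) = 117*(-494) - 2*96/(-104) = -57798 - 2*96*(-1)/104 = -57798 - 1*(-24/13) = -57798 + 24/13 = -751350/13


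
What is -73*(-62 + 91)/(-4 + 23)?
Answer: -2117/19 ≈ -111.42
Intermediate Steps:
-73*(-62 + 91)/(-4 + 23) = -2117/19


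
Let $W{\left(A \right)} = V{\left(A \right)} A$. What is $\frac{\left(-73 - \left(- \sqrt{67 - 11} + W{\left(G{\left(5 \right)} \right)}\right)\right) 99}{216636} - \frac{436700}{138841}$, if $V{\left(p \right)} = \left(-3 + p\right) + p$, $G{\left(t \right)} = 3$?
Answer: $- \frac{15955342073}{5012993146} + \frac{33 \sqrt{14}}{36106} \approx -3.1794$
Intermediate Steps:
$V{\left(p \right)} = -3 + 2 p$
$W{\left(A \right)} = A \left(-3 + 2 A\right)$ ($W{\left(A \right)} = \left(-3 + 2 A\right) A = A \left(-3 + 2 A\right)$)
$\frac{\left(-73 - \left(- \sqrt{67 - 11} + W{\left(G{\left(5 \right)} \right)}\right)\right) 99}{216636} - \frac{436700}{138841} = \frac{\left(-73 - \left(- \sqrt{67 - 11} + 3 \left(-3 + 2 \cdot 3\right)\right)\right) 99}{216636} - \frac{436700}{138841} = \left(-73 + \left(\sqrt{56} - 3 \left(-3 + 6\right)\right)\right) 99 \cdot \frac{1}{216636} - \frac{436700}{138841} = \left(-73 + \left(2 \sqrt{14} - 3 \cdot 3\right)\right) 99 \cdot \frac{1}{216636} - \frac{436700}{138841} = \left(-73 + \left(2 \sqrt{14} - 9\right)\right) 99 \cdot \frac{1}{216636} - \frac{436700}{138841} = \left(-73 - \left(9 - 2 \sqrt{14}\right)\right) 99 \cdot \frac{1}{216636} - \frac{436700}{138841} = \left(-82 + 2 \sqrt{14}\right) 99 \cdot \frac{1}{216636} - \frac{436700}{138841} = \left(-8118 + 198 \sqrt{14}\right) \frac{1}{216636} - \frac{436700}{138841} = \left(- \frac{1353}{36106} + \frac{33 \sqrt{14}}{36106}\right) - \frac{436700}{138841} = - \frac{15955342073}{5012993146} + \frac{33 \sqrt{14}}{36106}$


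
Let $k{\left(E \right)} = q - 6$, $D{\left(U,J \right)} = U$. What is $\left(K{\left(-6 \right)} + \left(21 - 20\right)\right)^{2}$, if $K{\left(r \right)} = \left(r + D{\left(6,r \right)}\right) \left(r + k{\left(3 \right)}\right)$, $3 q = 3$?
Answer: $1$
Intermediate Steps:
$q = 1$ ($q = \frac{1}{3} \cdot 3 = 1$)
$k{\left(E \right)} = -5$ ($k{\left(E \right)} = 1 - 6 = -5$)
$K{\left(r \right)} = \left(-5 + r\right) \left(6 + r\right)$ ($K{\left(r \right)} = \left(r + 6\right) \left(r - 5\right) = \left(6 + r\right) \left(-5 + r\right) = \left(-5 + r\right) \left(6 + r\right)$)
$\left(K{\left(-6 \right)} + \left(21 - 20\right)\right)^{2} = \left(\left(-30 - 6 + \left(-6\right)^{2}\right) + \left(21 - 20\right)\right)^{2} = \left(\left(-30 - 6 + 36\right) + 1\right)^{2} = \left(0 + 1\right)^{2} = 1^{2} = 1$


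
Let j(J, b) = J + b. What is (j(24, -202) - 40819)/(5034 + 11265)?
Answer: -40997/16299 ≈ -2.5153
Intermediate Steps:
(j(24, -202) - 40819)/(5034 + 11265) = ((24 - 202) - 40819)/(5034 + 11265) = (-178 - 40819)/16299 = -40997*1/16299 = -40997/16299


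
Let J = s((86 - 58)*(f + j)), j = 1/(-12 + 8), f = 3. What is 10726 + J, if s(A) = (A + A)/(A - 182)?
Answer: 160868/15 ≈ 10725.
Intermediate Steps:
j = -1/4 (j = 1/(-4) = -1/4 ≈ -0.25000)
s(A) = 2*A/(-182 + A) (s(A) = (2*A)/(-182 + A) = 2*A/(-182 + A))
J = -22/15 (J = 2*((86 - 58)*(3 - 1/4))/(-182 + (86 - 58)*(3 - 1/4)) = 2*(28*(11/4))/(-182 + 28*(11/4)) = 2*77/(-182 + 77) = 2*77/(-105) = 2*77*(-1/105) = -22/15 ≈ -1.4667)
10726 + J = 10726 - 22/15 = 160868/15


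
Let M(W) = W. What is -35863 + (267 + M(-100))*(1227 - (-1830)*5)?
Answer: 1697096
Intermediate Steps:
-35863 + (267 + M(-100))*(1227 - (-1830)*5) = -35863 + (267 - 100)*(1227 - (-1830)*5) = -35863 + 167*(1227 - 366*(-25)) = -35863 + 167*(1227 + 9150) = -35863 + 167*10377 = -35863 + 1732959 = 1697096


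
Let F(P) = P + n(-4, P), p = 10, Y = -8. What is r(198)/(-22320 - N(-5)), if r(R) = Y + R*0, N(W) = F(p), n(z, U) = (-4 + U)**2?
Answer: 4/11183 ≈ 0.00035769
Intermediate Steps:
F(P) = P + (-4 + P)**2
N(W) = 46 (N(W) = 10 + (-4 + 10)**2 = 10 + 6**2 = 10 + 36 = 46)
r(R) = -8 (r(R) = -8 + R*0 = -8 + 0 = -8)
r(198)/(-22320 - N(-5)) = -8/(-22320 - 1*46) = -8/(-22320 - 46) = -8/(-22366) = -8*(-1/22366) = 4/11183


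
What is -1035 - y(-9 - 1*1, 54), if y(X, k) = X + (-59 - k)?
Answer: -912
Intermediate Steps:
y(X, k) = -59 + X - k
-1035 - y(-9 - 1*1, 54) = -1035 - (-59 + (-9 - 1*1) - 1*54) = -1035 - (-59 + (-9 - 1) - 54) = -1035 - (-59 - 10 - 54) = -1035 - 1*(-123) = -1035 + 123 = -912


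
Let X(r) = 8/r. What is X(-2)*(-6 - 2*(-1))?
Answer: 16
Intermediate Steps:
X(-2)*(-6 - 2*(-1)) = (8/(-2))*(-6 - 2*(-1)) = (8*(-½))*(-6 + 2) = -4*(-4) = 16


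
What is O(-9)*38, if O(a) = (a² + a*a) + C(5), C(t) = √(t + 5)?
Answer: 6156 + 38*√10 ≈ 6276.2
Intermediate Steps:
C(t) = √(5 + t)
O(a) = √10 + 2*a² (O(a) = (a² + a*a) + √(5 + 5) = (a² + a²) + √10 = 2*a² + √10 = √10 + 2*a²)
O(-9)*38 = (√10 + 2*(-9)²)*38 = (√10 + 2*81)*38 = (√10 + 162)*38 = (162 + √10)*38 = 6156 + 38*√10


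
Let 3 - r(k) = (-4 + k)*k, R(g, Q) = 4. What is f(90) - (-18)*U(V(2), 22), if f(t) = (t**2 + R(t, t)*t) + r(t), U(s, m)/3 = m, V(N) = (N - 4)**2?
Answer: 1911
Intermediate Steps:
V(N) = (-4 + N)**2
U(s, m) = 3*m
r(k) = 3 - k*(-4 + k) (r(k) = 3 - (-4 + k)*k = 3 - k*(-4 + k))
f(t) = 3 + 8*t (f(t) = (t**2 + 4*t) + (3 - t**2 + 4*t) = 3 + 8*t)
f(90) - (-18)*U(V(2), 22) = (3 + 8*90) - (-18)*3*22 = (3 + 720) - (-18)*66 = 723 - 1*(-1188) = 723 + 1188 = 1911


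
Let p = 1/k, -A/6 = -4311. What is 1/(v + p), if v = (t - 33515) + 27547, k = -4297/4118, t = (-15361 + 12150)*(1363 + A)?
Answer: -4297/375722323357 ≈ -1.1437e-8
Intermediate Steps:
A = 25866 (A = -6*(-4311) = 25866)
t = -87432319 (t = (-15361 + 12150)*(1363 + 25866) = -3211*27229 = -87432319)
k = -4297/4118 (k = -4297*1/4118 = -4297/4118 ≈ -1.0435)
v = -87438287 (v = (-87432319 - 33515) + 27547 = -87465834 + 27547 = -87438287)
p = -4118/4297 (p = 1/(-4297/4118) = -4118/4297 ≈ -0.95834)
1/(v + p) = 1/(-87438287 - 4118/4297) = 1/(-375722323357/4297) = -4297/375722323357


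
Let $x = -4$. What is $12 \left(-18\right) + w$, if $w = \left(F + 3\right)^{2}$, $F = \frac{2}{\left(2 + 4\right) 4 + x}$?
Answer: $- \frac{20639}{100} \approx -206.39$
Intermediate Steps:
$F = \frac{1}{10}$ ($F = \frac{2}{\left(2 + 4\right) 4 - 4} = \frac{2}{6 \cdot 4 - 4} = \frac{2}{24 - 4} = \frac{2}{20} = 2 \cdot \frac{1}{20} = \frac{1}{10} \approx 0.1$)
$w = \frac{961}{100}$ ($w = \left(\frac{1}{10} + 3\right)^{2} = \left(\frac{31}{10}\right)^{2} = \frac{961}{100} \approx 9.61$)
$12 \left(-18\right) + w = 12 \left(-18\right) + \frac{961}{100} = -216 + \frac{961}{100} = - \frac{20639}{100}$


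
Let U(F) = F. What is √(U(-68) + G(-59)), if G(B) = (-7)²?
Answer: I*√19 ≈ 4.3589*I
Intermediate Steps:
G(B) = 49
√(U(-68) + G(-59)) = √(-68 + 49) = √(-19) = I*√19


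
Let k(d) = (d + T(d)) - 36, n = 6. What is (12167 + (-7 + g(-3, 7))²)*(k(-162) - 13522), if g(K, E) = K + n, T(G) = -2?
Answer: -167175126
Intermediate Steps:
k(d) = -38 + d (k(d) = (d - 2) - 36 = (-2 + d) - 36 = -38 + d)
g(K, E) = 6 + K (g(K, E) = K + 6 = 6 + K)
(12167 + (-7 + g(-3, 7))²)*(k(-162) - 13522) = (12167 + (-7 + (6 - 3))²)*((-38 - 162) - 13522) = (12167 + (-7 + 3)²)*(-200 - 13522) = (12167 + (-4)²)*(-13722) = (12167 + 16)*(-13722) = 12183*(-13722) = -167175126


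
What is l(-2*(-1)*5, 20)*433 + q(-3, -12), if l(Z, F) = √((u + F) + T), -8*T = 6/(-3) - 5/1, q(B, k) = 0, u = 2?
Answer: 433*√366/4 ≈ 2070.9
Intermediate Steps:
T = 7/8 (T = -(6/(-3) - 5/1)/8 = -(6*(-⅓) - 5*1)/8 = -(-2 - 5)/8 = -⅛*(-7) = 7/8 ≈ 0.87500)
l(Z, F) = √(23/8 + F) (l(Z, F) = √((2 + F) + 7/8) = √(23/8 + F))
l(-2*(-1)*5, 20)*433 + q(-3, -12) = (√(46 + 16*20)/4)*433 + 0 = (√(46 + 320)/4)*433 + 0 = (√366/4)*433 + 0 = 433*√366/4 + 0 = 433*√366/4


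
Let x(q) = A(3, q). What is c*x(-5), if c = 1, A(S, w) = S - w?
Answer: 8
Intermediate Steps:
x(q) = 3 - q
c*x(-5) = 1*(3 - 1*(-5)) = 1*(3 + 5) = 1*8 = 8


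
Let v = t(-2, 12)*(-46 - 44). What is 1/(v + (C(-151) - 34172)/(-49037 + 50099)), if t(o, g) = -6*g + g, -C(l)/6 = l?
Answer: 531/2850767 ≈ 0.00018627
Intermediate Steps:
C(l) = -6*l
t(o, g) = -5*g
v = 5400 (v = (-5*12)*(-46 - 44) = -60*(-90) = 5400)
1/(v + (C(-151) - 34172)/(-49037 + 50099)) = 1/(5400 + (-6*(-151) - 34172)/(-49037 + 50099)) = 1/(5400 + (906 - 34172)/1062) = 1/(5400 - 33266*1/1062) = 1/(5400 - 16633/531) = 1/(2850767/531) = 531/2850767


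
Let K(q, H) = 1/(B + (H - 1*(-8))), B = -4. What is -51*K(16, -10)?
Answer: 17/2 ≈ 8.5000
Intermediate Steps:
K(q, H) = 1/(4 + H) (K(q, H) = 1/(-4 + (H - 1*(-8))) = 1/(-4 + (H + 8)) = 1/(-4 + (8 + H)) = 1/(4 + H))
-51*K(16, -10) = -51/(4 - 10) = -51/(-6) = -51*(-1/6) = 17/2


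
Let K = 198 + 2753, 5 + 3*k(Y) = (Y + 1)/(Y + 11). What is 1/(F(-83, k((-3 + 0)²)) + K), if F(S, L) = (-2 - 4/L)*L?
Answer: 1/2950 ≈ 0.00033898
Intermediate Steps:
k(Y) = -5/3 + (1 + Y)/(3*(11 + Y)) (k(Y) = -5/3 + ((Y + 1)/(Y + 11))/3 = -5/3 + ((1 + Y)/(11 + Y))/3 = -5/3 + (1 + Y)/(3*(11 + Y)))
F(S, L) = L*(-2 - 4/L)
K = 2951
1/(F(-83, k((-3 + 0)²)) + K) = 1/((-4 - 4*(-27 - 2*(-3 + 0)²)/(3*(11 + (-3 + 0)²))) + 2951) = 1/((-4 - 4*(-27 - 2*(-3)²)/(3*(11 + (-3)²))) + 2951) = 1/((-4 - 4*(-27 - 2*9)/(3*(11 + 9))) + 2951) = 1/((-4 - 4*(-27 - 18)/(3*20)) + 2951) = 1/((-4 - 4*(-45)/(3*20)) + 2951) = 1/((-4 - 2*(-3/2)) + 2951) = 1/((-4 + 3) + 2951) = 1/(-1 + 2951) = 1/2950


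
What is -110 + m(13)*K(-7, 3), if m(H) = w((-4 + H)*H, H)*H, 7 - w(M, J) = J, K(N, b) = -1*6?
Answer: 358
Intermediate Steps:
K(N, b) = -6
w(M, J) = 7 - J
m(H) = H*(7 - H) (m(H) = (7 - H)*H = H*(7 - H))
-110 + m(13)*K(-7, 3) = -110 + (13*(7 - 1*13))*(-6) = -110 + (13*(7 - 13))*(-6) = -110 + (13*(-6))*(-6) = -110 - 78*(-6) = -110 + 468 = 358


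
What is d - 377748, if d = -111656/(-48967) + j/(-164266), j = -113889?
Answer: -132105864752039/349722314 ≈ -3.7775e+5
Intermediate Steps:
d = 1039916833/349722314 (d = -111656/(-48967) - 113889/(-164266) = -111656*(-1/48967) - 113889*(-1/164266) = 111656/48967 + 113889/164266 = 1039916833/349722314 ≈ 2.9735)
d - 377748 = 1039916833/349722314 - 377748 = -132105864752039/349722314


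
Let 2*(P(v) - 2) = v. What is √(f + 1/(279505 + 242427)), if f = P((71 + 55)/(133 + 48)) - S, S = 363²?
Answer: 3*I*√32665402142626892749/47234846 ≈ 363.0*I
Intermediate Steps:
P(v) = 2 + v/2
S = 131769
f = -23849764/181 (f = (2 + ((71 + 55)/(133 + 48))/2) - 1*131769 = (2 + (126/181)/2) - 131769 = (2 + (126*(1/181))/2) - 131769 = (2 + (½)*(126/181)) - 131769 = (2 + 63/181) - 131769 = 425/181 - 131769 = -23849764/181 ≈ -1.3177e+5)
√(f + 1/(279505 + 242427)) = √(-23849764/181 + 1/(279505 + 242427)) = √(-23849764/181 + 1/521932) = √(-12447955023867/94469692) = 3*I*√32665402142626892749/47234846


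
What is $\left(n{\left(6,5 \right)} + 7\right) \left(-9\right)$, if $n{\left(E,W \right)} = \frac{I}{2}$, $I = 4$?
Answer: $-81$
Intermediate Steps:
$n{\left(E,W \right)} = 2$ ($n{\left(E,W \right)} = \frac{4}{2} = 4 \cdot \frac{1}{2} = 2$)
$\left(n{\left(6,5 \right)} + 7\right) \left(-9\right) = \left(2 + 7\right) \left(-9\right) = 9 \left(-9\right) = -81$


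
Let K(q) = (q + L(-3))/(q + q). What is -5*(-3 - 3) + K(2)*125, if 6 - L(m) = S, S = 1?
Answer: 995/4 ≈ 248.75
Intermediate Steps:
L(m) = 5 (L(m) = 6 - 1*1 = 6 - 1 = 5)
K(q) = (5 + q)/(2*q) (K(q) = (q + 5)/(q + q) = (5 + q)/((2*q)) = (5 + q)*(1/(2*q)) = (5 + q)/(2*q))
-5*(-3 - 3) + K(2)*125 = -5*(-3 - 3) + ((½)*(5 + 2)/2)*125 = -5*(-6) + ((½)*(½)*7)*125 = 30 + (7/4)*125 = 30 + 875/4 = 995/4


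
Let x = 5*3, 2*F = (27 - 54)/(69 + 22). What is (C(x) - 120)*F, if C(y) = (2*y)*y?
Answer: -4455/91 ≈ -48.956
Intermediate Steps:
F = -27/182 (F = ((27 - 54)/(69 + 22))/2 = (-27/91)/2 = (-27*1/91)/2 = (1/2)*(-27/91) = -27/182 ≈ -0.14835)
x = 15
C(y) = 2*y**2
(C(x) - 120)*F = (2*15**2 - 120)*(-27/182) = (2*225 - 120)*(-27/182) = (450 - 120)*(-27/182) = 330*(-27/182) = -4455/91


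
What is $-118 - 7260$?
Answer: $-7378$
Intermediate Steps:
$-118 - 7260 = -7378$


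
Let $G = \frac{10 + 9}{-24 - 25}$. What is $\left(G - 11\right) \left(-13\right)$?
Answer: $\frac{7254}{49} \approx 148.04$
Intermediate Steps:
$G = - \frac{19}{49}$ ($G = \frac{19}{-49} = 19 \left(- \frac{1}{49}\right) = - \frac{19}{49} \approx -0.38775$)
$\left(G - 11\right) \left(-13\right) = \left(- \frac{19}{49} - 11\right) \left(-13\right) = \left(- \frac{558}{49}\right) \left(-13\right) = \frac{7254}{49}$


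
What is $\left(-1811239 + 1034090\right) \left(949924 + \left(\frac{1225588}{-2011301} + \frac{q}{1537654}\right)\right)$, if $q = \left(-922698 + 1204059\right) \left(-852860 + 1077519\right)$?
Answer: $- \frac{8789379540134663186717}{11412121874} \approx -7.7018 \cdot 10^{11}$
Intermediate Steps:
$q = 63210280899$ ($q = 281361 \cdot 224659 = 63210280899$)
$\left(-1811239 + 1034090\right) \left(949924 + \left(\frac{1225588}{-2011301} + \frac{q}{1537654}\right)\right) = \left(-1811239 + 1034090\right) \left(949924 + \left(\frac{1225588}{-2011301} + \frac{63210280899}{1537654}\right)\right) = - 777149 \left(949924 + \left(1225588 \left(- \frac{1}{2011301}\right) + 63210280899 \cdot \frac{1}{1537654}\right)\right) = - 777149 \left(949924 + \left(- \frac{1225588}{2011301} + \frac{233248269}{5674}\right)\right) = - 777149 \left(949924 + \frac{469125522701657}{11412121874}\right) = \left(-777149\right) \frac{11309773981739233}{11412121874} = - \frac{8789379540134663186717}{11412121874}$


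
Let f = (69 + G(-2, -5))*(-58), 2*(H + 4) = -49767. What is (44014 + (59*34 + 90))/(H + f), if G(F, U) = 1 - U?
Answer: -18444/11695 ≈ -1.5771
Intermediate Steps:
H = -49775/2 (H = -4 + (½)*(-49767) = -4 - 49767/2 = -49775/2 ≈ -24888.)
f = -4350 (f = (69 + (1 - 1*(-5)))*(-58) = (69 + (1 + 5))*(-58) = (69 + 6)*(-58) = 75*(-58) = -4350)
(44014 + (59*34 + 90))/(H + f) = (44014 + (59*34 + 90))/(-49775/2 - 4350) = (44014 + (2006 + 90))/(-58475/2) = (44014 + 2096)*(-2/58475) = 46110*(-2/58475) = -18444/11695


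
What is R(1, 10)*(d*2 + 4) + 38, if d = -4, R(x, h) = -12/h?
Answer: 214/5 ≈ 42.800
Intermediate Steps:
R(1, 10)*(d*2 + 4) + 38 = (-12/10)*(-4*2 + 4) + 38 = (-12*⅒)*(-8 + 4) + 38 = -6/5*(-4) + 38 = 24/5 + 38 = 214/5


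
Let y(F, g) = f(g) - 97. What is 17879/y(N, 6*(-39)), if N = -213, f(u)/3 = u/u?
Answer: -17879/94 ≈ -190.20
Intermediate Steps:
f(u) = 3 (f(u) = 3*(u/u) = 3*1 = 3)
y(F, g) = -94 (y(F, g) = 3 - 97 = -94)
17879/y(N, 6*(-39)) = 17879/(-94) = 17879*(-1/94) = -17879/94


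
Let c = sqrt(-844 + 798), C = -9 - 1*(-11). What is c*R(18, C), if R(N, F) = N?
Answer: 18*I*sqrt(46) ≈ 122.08*I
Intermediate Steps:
C = 2 (C = -9 + 11 = 2)
c = I*sqrt(46) (c = sqrt(-46) = I*sqrt(46) ≈ 6.7823*I)
c*R(18, C) = (I*sqrt(46))*18 = 18*I*sqrt(46)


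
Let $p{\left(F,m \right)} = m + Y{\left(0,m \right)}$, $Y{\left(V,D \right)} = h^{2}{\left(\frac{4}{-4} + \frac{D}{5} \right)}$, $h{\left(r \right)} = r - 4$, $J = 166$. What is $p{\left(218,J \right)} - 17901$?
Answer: $- \frac{423494}{25} \approx -16940.0$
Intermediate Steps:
$h{\left(r \right)} = -4 + r$
$Y{\left(V,D \right)} = \left(-5 + \frac{D}{5}\right)^{2}$ ($Y{\left(V,D \right)} = \left(-4 + \left(\frac{4}{-4} + \frac{D}{5}\right)\right)^{2} = \left(-4 + \left(4 \left(- \frac{1}{4}\right) + D \frac{1}{5}\right)\right)^{2} = \left(-4 + \left(-1 + \frac{D}{5}\right)\right)^{2} = \left(-5 + \frac{D}{5}\right)^{2}$)
$p{\left(F,m \right)} = m + \frac{\left(-25 + m\right)^{2}}{25}$
$p{\left(218,J \right)} - 17901 = \left(25 - 166 + \frac{166^{2}}{25}\right) - 17901 = \left(25 - 166 + \frac{1}{25} \cdot 27556\right) - 17901 = \left(25 - 166 + \frac{27556}{25}\right) - 17901 = \frac{24031}{25} - 17901 = - \frac{423494}{25}$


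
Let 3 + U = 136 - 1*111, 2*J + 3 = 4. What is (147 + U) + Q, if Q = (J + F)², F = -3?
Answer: 701/4 ≈ 175.25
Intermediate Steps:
J = ½ (J = -3/2 + (½)*4 = -3/2 + 2 = ½ ≈ 0.50000)
U = 22 (U = -3 + (136 - 1*111) = -3 + (136 - 111) = -3 + 25 = 22)
Q = 25/4 (Q = (½ - 3)² = (-5/2)² = 25/4 ≈ 6.2500)
(147 + U) + Q = (147 + 22) + 25/4 = 169 + 25/4 = 701/4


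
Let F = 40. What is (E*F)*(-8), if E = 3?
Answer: -960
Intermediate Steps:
(E*F)*(-8) = (3*40)*(-8) = 120*(-8) = -960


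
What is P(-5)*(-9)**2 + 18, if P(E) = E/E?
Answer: 99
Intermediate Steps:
P(E) = 1
P(-5)*(-9)**2 + 18 = 1*(-9)**2 + 18 = 1*81 + 18 = 81 + 18 = 99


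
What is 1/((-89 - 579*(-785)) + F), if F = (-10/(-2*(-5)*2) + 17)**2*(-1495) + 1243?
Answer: 4/194621 ≈ 2.0553e-5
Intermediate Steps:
F = -1623083/4 (F = (-10/(10*2) + 17)**2*(-1495) + 1243 = (-10/20 + 17)**2*(-1495) + 1243 = (-10*1/20 + 17)**2*(-1495) + 1243 = (-1/2 + 17)**2*(-1495) + 1243 = (33/2)**2*(-1495) + 1243 = (1089/4)*(-1495) + 1243 = -1628055/4 + 1243 = -1623083/4 ≈ -4.0577e+5)
1/((-89 - 579*(-785)) + F) = 1/((-89 - 579*(-785)) - 1623083/4) = 1/((-89 + 454515) - 1623083/4) = 1/(454426 - 1623083/4) = 1/(194621/4) = 4/194621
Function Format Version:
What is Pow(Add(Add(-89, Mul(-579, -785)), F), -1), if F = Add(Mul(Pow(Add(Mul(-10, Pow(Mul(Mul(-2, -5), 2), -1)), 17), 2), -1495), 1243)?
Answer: Rational(4, 194621) ≈ 2.0553e-5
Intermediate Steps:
F = Rational(-1623083, 4) (F = Add(Mul(Pow(Add(Mul(-10, Pow(Mul(10, 2), -1)), 17), 2), -1495), 1243) = Add(Mul(Pow(Add(Mul(-10, Pow(20, -1)), 17), 2), -1495), 1243) = Add(Mul(Pow(Add(Mul(-10, Rational(1, 20)), 17), 2), -1495), 1243) = Add(Mul(Pow(Add(Rational(-1, 2), 17), 2), -1495), 1243) = Add(Mul(Pow(Rational(33, 2), 2), -1495), 1243) = Add(Mul(Rational(1089, 4), -1495), 1243) = Add(Rational(-1628055, 4), 1243) = Rational(-1623083, 4) ≈ -4.0577e+5)
Pow(Add(Add(-89, Mul(-579, -785)), F), -1) = Pow(Add(Add(-89, Mul(-579, -785)), Rational(-1623083, 4)), -1) = Pow(Add(Add(-89, 454515), Rational(-1623083, 4)), -1) = Pow(Add(454426, Rational(-1623083, 4)), -1) = Pow(Rational(194621, 4), -1) = Rational(4, 194621)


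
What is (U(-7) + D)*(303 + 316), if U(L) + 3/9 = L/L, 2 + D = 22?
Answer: 38378/3 ≈ 12793.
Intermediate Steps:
D = 20 (D = -2 + 22 = 20)
U(L) = ⅔ (U(L) = -⅓ + L/L = -⅓ + 1 = ⅔)
(U(-7) + D)*(303 + 316) = (⅔ + 20)*(303 + 316) = (62/3)*619 = 38378/3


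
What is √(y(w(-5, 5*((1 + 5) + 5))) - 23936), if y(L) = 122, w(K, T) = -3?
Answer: 63*I*√6 ≈ 154.32*I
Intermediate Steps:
√(y(w(-5, 5*((1 + 5) + 5))) - 23936) = √(122 - 23936) = √(-23814) = 63*I*√6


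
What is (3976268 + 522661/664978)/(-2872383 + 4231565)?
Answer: 2644131264765/903826127996 ≈ 2.9255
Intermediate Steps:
(3976268 + 522661/664978)/(-2872383 + 4231565) = (3976268 + 522661*(1/664978))/1359182 = (3976268 + 522661/664978)*(1/1359182) = (2644131264765/664978)*(1/1359182) = 2644131264765/903826127996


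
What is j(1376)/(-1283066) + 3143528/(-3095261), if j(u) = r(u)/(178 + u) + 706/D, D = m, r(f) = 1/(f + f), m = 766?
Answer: -6606399839360103486499/6504957903931640235264 ≈ -1.0156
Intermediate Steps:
r(f) = 1/(2*f)
D = 766
j(u) = 353/383 + 1/(2*u*(178 + u)) (j(u) = (1/(2*u))/(178 + u) + 706/766 = 1/(2*u*(178 + u)) + 706*(1/766) = 1/(2*u*(178 + u)) + 353/383 = 353/383 + 1/(2*u*(178 + u)))
j(1376)/(-1283066) + 3143528/(-3095261) = ((1/766)*(383 + 706*1376*(178 + 1376))/(1376*(178 + 1376)))/(-1283066) + 3143528/(-3095261) = ((1/766)*(1/1376)*(383 + 706*1376*1554)/1554)*(-1/1283066) + 3143528*(-1/3095261) = ((1/766)*(1/1376)*(1/1554)*(383 + 1509642624))*(-1/1283066) - 3143528/3095261 = ((1/766)*(1/1376)*(1/1554)*1509643007)*(-1/1283066) - 3143528/3095261 = (1509643007/1637940864)*(-1/1283066) - 3143528/3095261 = -1509643007/2101586232609024 - 3143528/3095261 = -6606399839360103486499/6504957903931640235264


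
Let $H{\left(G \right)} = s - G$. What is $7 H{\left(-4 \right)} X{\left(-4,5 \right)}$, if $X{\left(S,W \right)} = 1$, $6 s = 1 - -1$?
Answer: $\frac{91}{3} \approx 30.333$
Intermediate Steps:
$s = \frac{1}{3}$ ($s = \frac{1 - -1}{6} = \frac{1 + 1}{6} = \frac{1}{6} \cdot 2 = \frac{1}{3} \approx 0.33333$)
$H{\left(G \right)} = \frac{1}{3} - G$
$7 H{\left(-4 \right)} X{\left(-4,5 \right)} = 7 \left(\frac{1}{3} - -4\right) 1 = 7 \left(\frac{1}{3} + 4\right) 1 = 7 \cdot \frac{13}{3} \cdot 1 = \frac{91}{3} \cdot 1 = \frac{91}{3}$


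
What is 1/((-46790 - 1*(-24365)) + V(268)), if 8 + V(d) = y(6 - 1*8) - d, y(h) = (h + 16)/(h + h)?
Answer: -2/45409 ≈ -4.4044e-5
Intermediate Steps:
y(h) = (16 + h)/(2*h) (y(h) = (16 + h)/((2*h)) = (16 + h)*(1/(2*h)) = (16 + h)/(2*h))
V(d) = -23/2 - d (V(d) = -8 + ((16 + (6 - 1*8))/(2*(6 - 1*8)) - d) = -8 + ((16 + (6 - 8))/(2*(6 - 8)) - d) = -8 + ((½)*(16 - 2)/(-2) - d) = -8 + ((½)*(-½)*14 - d) = -8 + (-7/2 - d) = -23/2 - d)
1/((-46790 - 1*(-24365)) + V(268)) = 1/((-46790 - 1*(-24365)) + (-23/2 - 1*268)) = 1/((-46790 + 24365) + (-23/2 - 268)) = 1/(-22425 - 559/2) = 1/(-45409/2) = -2/45409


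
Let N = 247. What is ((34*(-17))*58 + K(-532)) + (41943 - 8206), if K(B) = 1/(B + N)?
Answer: 60704/285 ≈ 213.00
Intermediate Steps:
K(B) = 1/(247 + B) (K(B) = 1/(B + 247) = 1/(247 + B))
((34*(-17))*58 + K(-532)) + (41943 - 8206) = ((34*(-17))*58 + 1/(247 - 532)) + (41943 - 8206) = (-578*58 + 1/(-285)) + 33737 = (-33524 - 1/285) + 33737 = -9554341/285 + 33737 = 60704/285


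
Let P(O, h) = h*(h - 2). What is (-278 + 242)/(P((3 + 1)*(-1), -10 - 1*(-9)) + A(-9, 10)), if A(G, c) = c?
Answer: -36/13 ≈ -2.7692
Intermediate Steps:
P(O, h) = h*(-2 + h)
(-278 + 242)/(P((3 + 1)*(-1), -10 - 1*(-9)) + A(-9, 10)) = (-278 + 242)/((-10 - 1*(-9))*(-2 + (-10 - 1*(-9))) + 10) = -36/((-10 + 9)*(-2 + (-10 + 9)) + 10) = -36/(-(-2 - 1) + 10) = -36/(-1*(-3) + 10) = -36/(3 + 10) = -36/13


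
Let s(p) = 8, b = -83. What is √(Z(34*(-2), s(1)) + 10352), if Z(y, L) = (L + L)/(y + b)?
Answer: 16*√922006/151 ≈ 101.74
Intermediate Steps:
Z(y, L) = 2*L/(-83 + y) (Z(y, L) = (L + L)/(y - 83) = (2*L)/(-83 + y) = 2*L/(-83 + y))
√(Z(34*(-2), s(1)) + 10352) = √(2*8/(-83 + 34*(-2)) + 10352) = √(2*8/(-83 - 68) + 10352) = √(2*8/(-151) + 10352) = √(2*8*(-1/151) + 10352) = √(-16/151 + 10352) = √(1563136/151) = 16*√922006/151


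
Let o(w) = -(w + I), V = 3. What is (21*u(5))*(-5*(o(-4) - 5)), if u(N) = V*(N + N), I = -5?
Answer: -12600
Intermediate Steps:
o(w) = 5 - w (o(w) = -(w - 5) = -(-5 + w) = 5 - w)
u(N) = 6*N (u(N) = 3*(N + N) = 3*(2*N) = 6*N)
(21*u(5))*(-5*(o(-4) - 5)) = (21*(6*5))*(-5*((5 - 1*(-4)) - 5)) = (21*30)*(-5*((5 + 4) - 5)) = 630*(-5*(9 - 5)) = 630*(-5*4) = 630*(-20) = -12600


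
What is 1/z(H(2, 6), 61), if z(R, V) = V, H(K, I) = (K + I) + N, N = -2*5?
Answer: 1/61 ≈ 0.016393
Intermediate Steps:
N = -10
H(K, I) = -10 + I + K (H(K, I) = (K + I) - 10 = (I + K) - 10 = -10 + I + K)
1/z(H(2, 6), 61) = 1/61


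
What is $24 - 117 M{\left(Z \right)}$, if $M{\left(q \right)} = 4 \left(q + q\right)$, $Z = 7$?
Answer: $-6528$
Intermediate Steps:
$M{\left(q \right)} = 8 q$ ($M{\left(q \right)} = 4 \cdot 2 q = 8 q$)
$24 - 117 M{\left(Z \right)} = 24 - 117 \cdot 8 \cdot 7 = 24 - 6552 = -6528$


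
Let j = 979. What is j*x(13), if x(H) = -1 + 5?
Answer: 3916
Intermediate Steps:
x(H) = 4
j*x(13) = 979*4 = 3916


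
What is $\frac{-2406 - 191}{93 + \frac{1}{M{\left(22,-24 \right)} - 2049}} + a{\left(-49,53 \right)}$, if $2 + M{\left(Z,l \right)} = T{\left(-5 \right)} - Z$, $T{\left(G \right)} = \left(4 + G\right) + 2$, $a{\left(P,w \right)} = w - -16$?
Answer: $\frac{7914971}{192695} \approx 41.075$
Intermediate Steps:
$a{\left(P,w \right)} = 16 + w$ ($a{\left(P,w \right)} = w + 16 = 16 + w$)
$T{\left(G \right)} = 6 + G$
$M{\left(Z,l \right)} = -1 - Z$ ($M{\left(Z,l \right)} = -2 - \left(-1 + Z\right) = -1 - Z$)
$\frac{-2406 - 191}{93 + \frac{1}{M{\left(22,-24 \right)} - 2049}} + a{\left(-49,53 \right)} = \frac{-2406 - 191}{93 + \frac{1}{\left(-1 - 22\right) - 2049}} + \left(16 + 53\right) = - \frac{2597}{93 + \frac{1}{\left(-1 - 22\right) - 2049}} + 69 = - \frac{2597}{93 + \frac{1}{-23 - 2049}} + 69 = - \frac{2597}{93 + \frac{1}{-2072}} + 69 = - \frac{2597}{93 - \frac{1}{2072}} + 69 = - \frac{2597}{\frac{192695}{2072}} + 69 = \left(-2597\right) \frac{2072}{192695} + 69 = - \frac{5380984}{192695} + 69 = \frac{7914971}{192695}$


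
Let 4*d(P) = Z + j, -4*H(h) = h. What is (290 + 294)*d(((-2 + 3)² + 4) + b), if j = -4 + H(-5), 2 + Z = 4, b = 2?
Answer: -219/2 ≈ -109.50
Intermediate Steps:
H(h) = -h/4
Z = 2 (Z = -2 + 4 = 2)
j = -11/4 (j = -4 - ¼*(-5) = -4 + 5/4 = -11/4 ≈ -2.7500)
d(P) = -3/16 (d(P) = (2 - 11/4)/4 = (¼)*(-¾) = -3/16)
(290 + 294)*d(((-2 + 3)² + 4) + b) = (290 + 294)*(-3/16) = 584*(-3/16) = -219/2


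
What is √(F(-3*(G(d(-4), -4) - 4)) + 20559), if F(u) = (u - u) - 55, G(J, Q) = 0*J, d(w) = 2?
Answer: 2*√5126 ≈ 143.19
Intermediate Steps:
G(J, Q) = 0
F(u) = -55 (F(u) = 0 - 55 = -55)
√(F(-3*(G(d(-4), -4) - 4)) + 20559) = √(-55 + 20559) = √20504 = 2*√5126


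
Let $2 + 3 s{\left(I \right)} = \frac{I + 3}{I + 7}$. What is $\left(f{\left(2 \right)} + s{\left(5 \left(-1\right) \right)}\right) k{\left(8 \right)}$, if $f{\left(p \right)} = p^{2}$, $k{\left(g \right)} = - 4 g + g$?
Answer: $-72$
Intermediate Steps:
$k{\left(g \right)} = - 3 g$
$s{\left(I \right)} = - \frac{2}{3} + \frac{3 + I}{3 \left(7 + I\right)}$ ($s{\left(I \right)} = - \frac{2}{3} + \frac{\left(I + 3\right) \frac{1}{I + 7}}{3} = - \frac{2}{3} + \frac{\left(3 + I\right) \frac{1}{7 + I}}{3} = - \frac{2}{3} + \frac{\frac{1}{7 + I} \left(3 + I\right)}{3} = - \frac{2}{3} + \frac{3 + I}{3 \left(7 + I\right)}$)
$\left(f{\left(2 \right)} + s{\left(5 \left(-1\right) \right)}\right) k{\left(8 \right)} = \left(2^{2} + \frac{-11 - 5 \left(-1\right)}{3 \left(7 + 5 \left(-1\right)\right)}\right) \left(\left(-3\right) 8\right) = \left(4 + \frac{-11 - -5}{3 \left(7 - 5\right)}\right) \left(-24\right) = \left(4 + \frac{-11 + 5}{3 \cdot 2}\right) \left(-24\right) = \left(4 + \frac{1}{3} \cdot \frac{1}{2} \left(-6\right)\right) \left(-24\right) = \left(4 - 1\right) \left(-24\right) = 3 \left(-24\right) = -72$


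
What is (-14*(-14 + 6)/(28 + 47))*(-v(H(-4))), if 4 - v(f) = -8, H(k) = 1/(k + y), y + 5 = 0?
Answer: -448/25 ≈ -17.920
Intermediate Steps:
y = -5 (y = -5 + 0 = -5)
H(k) = 1/(-5 + k) (H(k) = 1/(k - 5) = 1/(-5 + k))
v(f) = 12 (v(f) = 4 - 1*(-8) = 4 + 8 = 12)
(-14*(-14 + 6)/(28 + 47))*(-v(H(-4))) = (-14*(-14 + 6)/(28 + 47))*(-1*12) = -(-112)/75*(-12) = -14*(-8/75)*(-12) = (112/75)*(-12) = -448/25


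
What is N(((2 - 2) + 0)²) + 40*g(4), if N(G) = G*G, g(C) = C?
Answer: 160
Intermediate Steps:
N(G) = G²
N(((2 - 2) + 0)²) + 40*g(4) = (((2 - 2) + 0)²)² + 40*4 = ((0 + 0)²)² + 160 = (0²)² + 160 = 0² + 160 = 0 + 160 = 160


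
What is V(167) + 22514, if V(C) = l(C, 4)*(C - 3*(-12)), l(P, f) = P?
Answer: 56415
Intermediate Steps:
V(C) = C*(36 + C) (V(C) = C*(C - 3*(-12)) = C*(C + 36) = C*(36 + C))
V(167) + 22514 = 167*(36 + 167) + 22514 = 167*203 + 22514 = 33901 + 22514 = 56415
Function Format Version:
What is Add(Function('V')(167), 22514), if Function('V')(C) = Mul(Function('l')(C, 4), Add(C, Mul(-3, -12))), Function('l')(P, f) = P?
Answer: 56415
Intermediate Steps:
Function('V')(C) = Mul(C, Add(36, C)) (Function('V')(C) = Mul(C, Add(C, Mul(-3, -12))) = Mul(C, Add(C, 36)) = Mul(C, Add(36, C)))
Add(Function('V')(167), 22514) = Add(Mul(167, Add(36, 167)), 22514) = Add(Mul(167, 203), 22514) = Add(33901, 22514) = 56415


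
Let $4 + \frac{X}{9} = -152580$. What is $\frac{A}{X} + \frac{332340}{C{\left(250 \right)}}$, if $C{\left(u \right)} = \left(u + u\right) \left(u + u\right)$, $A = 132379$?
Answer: $\frac{5291164363}{4291425000} \approx 1.233$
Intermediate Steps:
$X = -1373256$ ($X = -36 + 9 \left(-152580\right) = -36 - 1373220 = -1373256$)
$C{\left(u \right)} = 4 u^{2}$ ($C{\left(u \right)} = 2 u 2 u = 4 u^{2}$)
$\frac{A}{X} + \frac{332340}{C{\left(250 \right)}} = \frac{132379}{-1373256} + \frac{332340}{4 \cdot 250^{2}} = 132379 \left(- \frac{1}{1373256}\right) + \frac{332340}{4 \cdot 62500} = - \frac{132379}{1373256} + \frac{332340}{250000} = - \frac{132379}{1373256} + 332340 \cdot \frac{1}{250000} = - \frac{132379}{1373256} + \frac{16617}{12500} = \frac{5291164363}{4291425000}$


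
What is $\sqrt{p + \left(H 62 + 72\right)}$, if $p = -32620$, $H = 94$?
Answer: $4 i \sqrt{1670} \approx 163.46 i$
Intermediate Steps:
$\sqrt{p + \left(H 62 + 72\right)} = \sqrt{-32620 + \left(94 \cdot 62 + 72\right)} = \sqrt{-32620 + \left(5828 + 72\right)} = \sqrt{-32620 + 5900} = \sqrt{-26720} = 4 i \sqrt{1670}$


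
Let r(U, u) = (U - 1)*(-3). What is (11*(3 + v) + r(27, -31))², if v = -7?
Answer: 14884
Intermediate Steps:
r(U, u) = 3 - 3*U (r(U, u) = (-1 + U)*(-3) = 3 - 3*U)
(11*(3 + v) + r(27, -31))² = (11*(3 - 7) + (3 - 3*27))² = (11*(-4) + (3 - 81))² = (-44 - 78)² = (-122)² = 14884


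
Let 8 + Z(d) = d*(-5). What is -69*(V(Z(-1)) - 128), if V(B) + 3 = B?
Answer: 9246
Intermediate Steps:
Z(d) = -8 - 5*d (Z(d) = -8 + d*(-5) = -8 - 5*d)
V(B) = -3 + B
-69*(V(Z(-1)) - 128) = -69*((-3 + (-8 - 5*(-1))) - 128) = -69*((-3 + (-8 + 5)) - 128) = -69*((-3 - 3) - 128) = -69*(-6 - 128) = -69*(-134) = 9246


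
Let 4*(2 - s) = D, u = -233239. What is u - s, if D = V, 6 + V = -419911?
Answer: -1352881/4 ≈ -3.3822e+5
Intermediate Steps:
V = -419917 (V = -6 - 419911 = -419917)
D = -419917
s = 419925/4 (s = 2 - ¼*(-419917) = 2 + 419917/4 = 419925/4 ≈ 1.0498e+5)
u - s = -233239 - 1*419925/4 = -233239 - 419925/4 = -1352881/4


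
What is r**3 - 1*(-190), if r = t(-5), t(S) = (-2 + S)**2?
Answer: 117839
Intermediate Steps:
r = 49 (r = (-2 - 5)**2 = (-7)**2 = 49)
r**3 - 1*(-190) = 49**3 - 1*(-190) = 117649 + 190 = 117839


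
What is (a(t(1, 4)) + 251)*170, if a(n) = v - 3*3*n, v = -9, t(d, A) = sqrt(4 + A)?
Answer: 41140 - 3060*sqrt(2) ≈ 36813.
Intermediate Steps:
a(n) = -9 - 9*n (a(n) = -9 - 3*3*n = -9 - 9*n)
(a(t(1, 4)) + 251)*170 = ((-9 - 9*sqrt(4 + 4)) + 251)*170 = ((-9 - 18*sqrt(2)) + 251)*170 = (242 - 18*sqrt(2))*170 = 41140 - 3060*sqrt(2)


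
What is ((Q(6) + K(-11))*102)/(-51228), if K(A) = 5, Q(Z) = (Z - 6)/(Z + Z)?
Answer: -85/8538 ≈ -0.0099555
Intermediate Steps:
Q(Z) = (-6 + Z)/(2*Z) (Q(Z) = (-6 + Z)/((2*Z)) = (-6 + Z)*(1/(2*Z)) = (-6 + Z)/(2*Z))
((Q(6) + K(-11))*102)/(-51228) = (((1/2)*(-6 + 6)/6 + 5)*102)/(-51228) = (((1/2)*(1/6)*0 + 5)*102)*(-1/51228) = ((0 + 5)*102)*(-1/51228) = (5*102)*(-1/51228) = 510*(-1/51228) = -85/8538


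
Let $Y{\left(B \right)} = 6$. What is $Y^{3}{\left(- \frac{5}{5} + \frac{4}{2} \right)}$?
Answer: $216$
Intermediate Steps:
$Y^{3}{\left(- \frac{5}{5} + \frac{4}{2} \right)} = 6^{3} = 216$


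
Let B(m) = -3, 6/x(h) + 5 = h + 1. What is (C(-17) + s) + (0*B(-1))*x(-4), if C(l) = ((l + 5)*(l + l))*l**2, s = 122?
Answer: 118034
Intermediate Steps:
C(l) = 2*l**3*(5 + l) (C(l) = ((5 + l)*(2*l))*l**2 = (2*l*(5 + l))*l**2 = 2*l**3*(5 + l))
x(h) = 6/(-4 + h) (x(h) = 6/(-5 + (h + 1)) = 6/(-5 + (1 + h)) = 6/(-4 + h))
(C(-17) + s) + (0*B(-1))*x(-4) = (2*(-17)**3*(5 - 17) + 122) + (0*(-3))*(6/(-4 - 4)) = (2*(-4913)*(-12) + 122) + 0*(6/(-8)) = (117912 + 122) + 0*(6*(-1/8)) = 118034 + 0*(-3/4) = 118034 + 0 = 118034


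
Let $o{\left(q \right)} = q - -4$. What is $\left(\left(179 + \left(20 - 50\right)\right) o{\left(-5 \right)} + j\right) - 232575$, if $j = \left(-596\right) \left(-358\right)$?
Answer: $-19356$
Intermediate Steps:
$o{\left(q \right)} = 4 + q$ ($o{\left(q \right)} = q + 4 = 4 + q$)
$j = 213368$
$\left(\left(179 + \left(20 - 50\right)\right) o{\left(-5 \right)} + j\right) - 232575 = \left(\left(179 + \left(20 - 50\right)\right) \left(4 - 5\right) + 213368\right) - 232575 = \left(\left(179 - 30\right) \left(-1\right) + 213368\right) - 232575 = \left(149 \left(-1\right) + 213368\right) - 232575 = \left(-149 + 213368\right) - 232575 = 213219 - 232575 = -19356$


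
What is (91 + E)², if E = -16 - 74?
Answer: 1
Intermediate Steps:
E = -90
(91 + E)² = (91 - 90)² = 1² = 1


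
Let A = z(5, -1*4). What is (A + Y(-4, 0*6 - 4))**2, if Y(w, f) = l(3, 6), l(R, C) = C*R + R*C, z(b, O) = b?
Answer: 1681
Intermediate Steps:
A = 5
l(R, C) = 2*C*R (l(R, C) = C*R + C*R = 2*C*R)
Y(w, f) = 36 (Y(w, f) = 2*6*3 = 36)
(A + Y(-4, 0*6 - 4))**2 = (5 + 36)**2 = 41**2 = 1681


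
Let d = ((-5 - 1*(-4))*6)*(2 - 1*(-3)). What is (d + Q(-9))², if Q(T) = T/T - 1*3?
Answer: 1024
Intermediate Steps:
d = -30 (d = ((-5 + 4)*6)*(2 + 3) = -1*6*5 = -6*5 = -30)
Q(T) = -2 (Q(T) = 1 - 3 = -2)
(d + Q(-9))² = (-30 - 2)² = (-32)² = 1024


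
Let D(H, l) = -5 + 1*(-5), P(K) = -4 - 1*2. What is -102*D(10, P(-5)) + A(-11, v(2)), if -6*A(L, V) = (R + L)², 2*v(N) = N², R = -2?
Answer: 5951/6 ≈ 991.83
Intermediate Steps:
v(N) = N²/2
P(K) = -6 (P(K) = -4 - 2 = -6)
A(L, V) = -(-2 + L)²/6
D(H, l) = -10 (D(H, l) = -5 - 5 = -10)
-102*D(10, P(-5)) + A(-11, v(2)) = -102*(-10) - (-2 - 11)²/6 = 1020 - ⅙*(-13)² = 1020 - ⅙*169 = 1020 - 169/6 = 5951/6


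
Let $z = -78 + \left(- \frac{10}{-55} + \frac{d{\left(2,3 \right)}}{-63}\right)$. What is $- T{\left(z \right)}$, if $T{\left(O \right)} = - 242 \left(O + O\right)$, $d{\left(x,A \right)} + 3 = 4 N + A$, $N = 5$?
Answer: $- \frac{2382512}{63} \approx -37818.0$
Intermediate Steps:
$d{\left(x,A \right)} = 17 + A$ ($d{\left(x,A \right)} = -3 + \left(4 \cdot 5 + A\right) = -3 + \left(20 + A\right) = 17 + A$)
$z = - \frac{54148}{693}$ ($z = -78 + \left(- \frac{10}{-55} + \frac{17 + 3}{-63}\right) = -78 + \left(\left(-10\right) \left(- \frac{1}{55}\right) + 20 \left(- \frac{1}{63}\right)\right) = -78 + \left(\frac{2}{11} - \frac{20}{63}\right) = -78 - \frac{94}{693} = - \frac{54148}{693} \approx -78.136$)
$T{\left(O \right)} = - 484 O$ ($T{\left(O \right)} = - 242 \cdot 2 O = - 484 O$)
$- T{\left(z \right)} = - \frac{\left(-484\right) \left(-54148\right)}{693} = \left(-1\right) \frac{2382512}{63} = - \frac{2382512}{63}$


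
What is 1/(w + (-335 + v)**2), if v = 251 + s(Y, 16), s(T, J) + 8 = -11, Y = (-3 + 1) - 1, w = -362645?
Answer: -1/352036 ≈ -2.8406e-6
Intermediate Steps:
Y = -3 (Y = -2 - 1 = -3)
s(T, J) = -19 (s(T, J) = -8 - 11 = -19)
v = 232 (v = 251 - 19 = 232)
1/(w + (-335 + v)**2) = 1/(-362645 + (-335 + 232)**2) = 1/(-362645 + (-103)**2) = 1/(-362645 + 10609) = 1/(-352036) = -1/352036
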